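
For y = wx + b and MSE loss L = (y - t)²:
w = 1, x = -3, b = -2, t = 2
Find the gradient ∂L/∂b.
∂L/∂b = -14

y = wx + b = (1)(-3) + -2 = -5
∂L/∂y = 2(y - t) = 2(-5 - 2) = -14
∂y/∂b = 1
∂L/∂b = ∂L/∂y · ∂y/∂b = -14 × 1 = -14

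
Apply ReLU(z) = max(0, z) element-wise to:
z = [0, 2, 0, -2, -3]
h = [0, 2, 0, 0, 0]

ReLU applied element-wise: max(0,0)=0, max(0,2)=2, max(0,0)=0, max(0,-2)=0, max(0,-3)=0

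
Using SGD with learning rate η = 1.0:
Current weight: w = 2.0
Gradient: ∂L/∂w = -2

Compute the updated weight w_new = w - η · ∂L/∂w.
w_new = 4

w_new = w - η·∂L/∂w = 2.0 - 1.0×(-2) = 2.0 - (-2) = 4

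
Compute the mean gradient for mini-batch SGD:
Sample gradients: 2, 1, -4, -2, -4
Average gradient = -1.4

Average = (1/5)(2 + 1 + -4 + -2 + -4) = -7/5 = -1.4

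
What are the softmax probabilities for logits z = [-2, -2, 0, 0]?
p = [0.0596, 0.0596, 0.4404, 0.4404]

exp(z) = [0.1353, 0.1353, 1, 1]
Sum = 2.271
p = [0.0596, 0.0596, 0.4404, 0.4404]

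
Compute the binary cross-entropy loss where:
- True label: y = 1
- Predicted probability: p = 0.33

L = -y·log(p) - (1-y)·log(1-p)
L = 1.109

L = -1·log(0.33) - 0·log(0.67) = -log(0.33) = 1.109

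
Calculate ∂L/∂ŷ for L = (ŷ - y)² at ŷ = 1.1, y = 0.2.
∂L/∂ŷ = 1.8

∂L/∂ŷ = 2(ŷ - y) = 2(1.1 - 0.2) = 2(0.9) = 1.8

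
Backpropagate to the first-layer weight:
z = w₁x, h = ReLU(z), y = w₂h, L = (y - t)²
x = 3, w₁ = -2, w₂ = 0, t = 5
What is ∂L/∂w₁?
∂L/∂w₁ = 0

Forward pass:
z = w₁x = -2×3 = -6
h = ReLU(-6) = 0
y = w₂h = 0×0 = 0

Backward pass:
∂L/∂y = 2(y - t) = 2(0 - 5) = -10
∂y/∂h = w₂ = 0
∂h/∂z = 0 (ReLU derivative)
∂z/∂w₁ = x = 3

∂L/∂w₁ = -10 × 0 × 0 × 3 = 0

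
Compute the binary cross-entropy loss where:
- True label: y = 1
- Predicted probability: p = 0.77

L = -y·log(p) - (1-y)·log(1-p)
L = 0.2614

L = -1·log(0.77) - 0·log(0.23) = -log(0.77) = 0.2614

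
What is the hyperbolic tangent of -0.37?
-0.354

tanh(-0.37) = (e^(-0.37) - e^(0.37))/(e^(-0.37) + e^(0.37)) = -0.354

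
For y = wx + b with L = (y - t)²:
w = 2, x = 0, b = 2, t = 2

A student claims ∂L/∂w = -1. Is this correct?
Incorrect

y = (2)(0) + 2 = 2
∂L/∂y = 2(y - t) = 2(2 - 2) = 0
∂y/∂w = x = 0
∂L/∂w = 0 × 0 = 0

Claimed value: -1
Incorrect: The correct gradient is 0.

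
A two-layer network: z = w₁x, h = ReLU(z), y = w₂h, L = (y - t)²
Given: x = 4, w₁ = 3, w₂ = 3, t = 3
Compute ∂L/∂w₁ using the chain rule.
∂L/∂w₁ = 792

Forward pass:
z = w₁x = 3×4 = 12
h = ReLU(12) = 12
y = w₂h = 3×12 = 36

Backward pass:
∂L/∂y = 2(y - t) = 2(36 - 3) = 66
∂y/∂h = w₂ = 3
∂h/∂z = 1 (ReLU derivative)
∂z/∂w₁ = x = 4

∂L/∂w₁ = 66 × 3 × 1 × 4 = 792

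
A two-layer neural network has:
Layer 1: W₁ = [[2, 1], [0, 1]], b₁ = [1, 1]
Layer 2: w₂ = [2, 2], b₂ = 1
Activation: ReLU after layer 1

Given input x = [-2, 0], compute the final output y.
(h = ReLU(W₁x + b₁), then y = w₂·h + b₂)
y = 3

Layer 1 pre-activation: z₁ = [-3, 1]
After ReLU: h = [0, 1]
Layer 2 output: y = 2×0 + 2×1 + 1 = 3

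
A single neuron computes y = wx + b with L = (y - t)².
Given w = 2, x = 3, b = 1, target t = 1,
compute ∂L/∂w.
∂L/∂w = 36

y = wx + b = (2)(3) + 1 = 7
∂L/∂y = 2(y - t) = 2(7 - 1) = 12
∂y/∂w = x = 3
∂L/∂w = ∂L/∂y · ∂y/∂w = 12 × 3 = 36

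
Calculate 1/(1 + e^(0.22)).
0.4452

sigmoid(-0.22) = 1/(1 + e^(0.22)) = 1/(1 + 1.246) = 0.4452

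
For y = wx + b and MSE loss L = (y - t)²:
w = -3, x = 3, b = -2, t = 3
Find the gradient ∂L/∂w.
∂L/∂w = -84

y = wx + b = (-3)(3) + -2 = -11
∂L/∂y = 2(y - t) = 2(-11 - 3) = -28
∂y/∂w = x = 3
∂L/∂w = ∂L/∂y · ∂y/∂w = -28 × 3 = -84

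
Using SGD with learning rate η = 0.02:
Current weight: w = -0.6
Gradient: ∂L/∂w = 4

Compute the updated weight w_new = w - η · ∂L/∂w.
w_new = -0.68

w_new = w - η·∂L/∂w = -0.6 - 0.02×(4) = -0.6 - (0.08) = -0.68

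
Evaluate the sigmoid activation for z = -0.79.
0.3122

sigmoid(-0.79) = 1/(1 + e^(0.79)) = 1/(1 + 2.203) = 0.3122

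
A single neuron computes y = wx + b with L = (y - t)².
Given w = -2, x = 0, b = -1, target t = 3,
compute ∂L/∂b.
∂L/∂b = -8

y = wx + b = (-2)(0) + -1 = -1
∂L/∂y = 2(y - t) = 2(-1 - 3) = -8
∂y/∂b = 1
∂L/∂b = ∂L/∂y · ∂y/∂b = -8 × 1 = -8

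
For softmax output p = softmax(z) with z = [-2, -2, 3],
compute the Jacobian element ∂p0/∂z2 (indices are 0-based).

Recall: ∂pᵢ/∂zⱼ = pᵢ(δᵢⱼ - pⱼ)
∂p0/∂z2 = -0.00656

p = softmax(z) = [0.006648, 0.006648, 0.9867]
p0 = 0.006648, p2 = 0.9867

∂p0/∂z2 = -p0 × p2 = -0.006648 × 0.9867 = -0.00656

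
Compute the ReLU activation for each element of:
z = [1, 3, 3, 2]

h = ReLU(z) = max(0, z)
h = [1, 3, 3, 2]

ReLU applied element-wise: max(0,1)=1, max(0,3)=3, max(0,3)=3, max(0,2)=2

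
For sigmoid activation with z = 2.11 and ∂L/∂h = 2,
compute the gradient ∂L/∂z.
∂L/∂z = 0.1929

σ(2.11) = 0.8919
σ'(2.11) = σ(2.11)(1 - σ(2.11)) = 0.8919 × 0.1081 = 0.09644
∂L/∂z = ∂L/∂h · σ'(z) = 2 × 0.09644 = 0.1929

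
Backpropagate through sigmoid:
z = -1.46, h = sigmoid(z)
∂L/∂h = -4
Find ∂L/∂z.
∂L/∂z = -0.6118

σ(-1.46) = 0.1885
σ'(-1.46) = σ(-1.46)(1 - σ(-1.46)) = 0.1885 × 0.8115 = 0.1529
∂L/∂z = ∂L/∂h · σ'(z) = -4 × 0.1529 = -0.6118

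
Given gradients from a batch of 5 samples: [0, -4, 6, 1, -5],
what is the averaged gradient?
Average gradient = -0.4

Average = (1/5)(0 + -4 + 6 + 1 + -5) = -2/5 = -0.4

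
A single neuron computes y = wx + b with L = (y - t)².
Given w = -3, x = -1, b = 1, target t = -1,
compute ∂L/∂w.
∂L/∂w = -10

y = wx + b = (-3)(-1) + 1 = 4
∂L/∂y = 2(y - t) = 2(4 - -1) = 10
∂y/∂w = x = -1
∂L/∂w = ∂L/∂y · ∂y/∂w = 10 × -1 = -10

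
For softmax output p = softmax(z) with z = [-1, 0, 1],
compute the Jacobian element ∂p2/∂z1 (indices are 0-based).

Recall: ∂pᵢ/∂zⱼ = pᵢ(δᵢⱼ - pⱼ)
∂p2/∂z1 = -0.1628

p = softmax(z) = [0.09003, 0.2447, 0.6652]
p2 = 0.6652, p1 = 0.2447

∂p2/∂z1 = -p2 × p1 = -0.6652 × 0.2447 = -0.1628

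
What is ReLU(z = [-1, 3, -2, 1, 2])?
h = [0, 3, 0, 1, 2]

ReLU applied element-wise: max(0,-1)=0, max(0,3)=3, max(0,-2)=0, max(0,1)=1, max(0,2)=2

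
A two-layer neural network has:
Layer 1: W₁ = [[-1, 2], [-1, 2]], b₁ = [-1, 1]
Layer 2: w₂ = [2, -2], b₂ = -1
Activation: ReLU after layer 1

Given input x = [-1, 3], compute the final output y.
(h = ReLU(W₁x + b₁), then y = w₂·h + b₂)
y = -5

Layer 1 pre-activation: z₁ = [6, 8]
After ReLU: h = [6, 8]
Layer 2 output: y = 2×6 + -2×8 + -1 = -5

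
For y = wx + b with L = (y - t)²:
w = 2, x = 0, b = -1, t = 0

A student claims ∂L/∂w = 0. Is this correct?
Correct

y = (2)(0) + -1 = -1
∂L/∂y = 2(y - t) = 2(-1 - 0) = -2
∂y/∂w = x = 0
∂L/∂w = -2 × 0 = 0

Claimed value: 0
Correct: The correct gradient is 0.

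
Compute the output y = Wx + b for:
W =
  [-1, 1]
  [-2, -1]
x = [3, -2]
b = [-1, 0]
y = [-6, -4]

Wx = [-1×3 + 1×-2, -2×3 + -1×-2]
   = [-5, -4]
y = Wx + b = [-5 + -1, -4 + 0] = [-6, -4]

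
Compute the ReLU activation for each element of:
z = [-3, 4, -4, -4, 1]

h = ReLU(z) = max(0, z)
h = [0, 4, 0, 0, 1]

ReLU applied element-wise: max(0,-3)=0, max(0,4)=4, max(0,-4)=0, max(0,-4)=0, max(0,1)=1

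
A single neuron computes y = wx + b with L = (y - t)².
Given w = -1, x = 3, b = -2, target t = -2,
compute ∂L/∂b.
∂L/∂b = -6

y = wx + b = (-1)(3) + -2 = -5
∂L/∂y = 2(y - t) = 2(-5 - -2) = -6
∂y/∂b = 1
∂L/∂b = ∂L/∂y · ∂y/∂b = -6 × 1 = -6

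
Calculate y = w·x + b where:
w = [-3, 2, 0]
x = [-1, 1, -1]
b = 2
y = 7

y = (-3)(-1) + (2)(1) + (0)(-1) + 2 = 7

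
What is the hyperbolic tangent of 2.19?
0.9753

tanh(2.19) = (e^(2.19) - e^(-2.19))/(e^(2.19) + e^(-2.19)) = 0.9753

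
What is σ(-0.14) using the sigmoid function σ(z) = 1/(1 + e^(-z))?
0.4651

sigmoid(-0.14) = 1/(1 + e^(0.14)) = 1/(1 + 1.15) = 0.4651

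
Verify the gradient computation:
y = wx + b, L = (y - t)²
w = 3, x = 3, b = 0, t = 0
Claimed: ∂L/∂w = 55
Incorrect

y = (3)(3) + 0 = 9
∂L/∂y = 2(y - t) = 2(9 - 0) = 18
∂y/∂w = x = 3
∂L/∂w = 18 × 3 = 54

Claimed value: 55
Incorrect: The correct gradient is 54.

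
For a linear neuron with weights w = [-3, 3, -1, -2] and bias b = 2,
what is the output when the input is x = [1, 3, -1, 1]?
y = 7

y = (-3)(1) + (3)(3) + (-1)(-1) + (-2)(1) + 2 = 7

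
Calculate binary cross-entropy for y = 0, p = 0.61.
L = 0.9416

L = -0·log(0.61) - 1·log(0.39) = -log(0.39) = 0.9416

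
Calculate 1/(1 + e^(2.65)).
0.06599

sigmoid(-2.65) = 1/(1 + e^(2.65)) = 1/(1 + 14.15) = 0.06599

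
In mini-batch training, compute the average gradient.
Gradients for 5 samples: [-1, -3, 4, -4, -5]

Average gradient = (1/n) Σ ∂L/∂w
Average gradient = -1.8

Average = (1/5)(-1 + -3 + 4 + -4 + -5) = -9/5 = -1.8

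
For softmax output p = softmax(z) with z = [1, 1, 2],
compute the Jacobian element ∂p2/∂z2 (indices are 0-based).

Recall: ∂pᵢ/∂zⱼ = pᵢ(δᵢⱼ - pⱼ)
∂p2/∂z2 = 0.2442

p = softmax(z) = [0.2119, 0.2119, 0.5761]
p2 = 0.5761

∂p2/∂z2 = p2(1 - p2) = 0.5761 × (1 - 0.5761) = 0.2442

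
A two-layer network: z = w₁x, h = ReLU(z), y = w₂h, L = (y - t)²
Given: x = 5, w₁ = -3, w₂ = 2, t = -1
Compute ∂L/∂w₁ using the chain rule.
∂L/∂w₁ = 0

Forward pass:
z = w₁x = -3×5 = -15
h = ReLU(-15) = 0
y = w₂h = 2×0 = 0

Backward pass:
∂L/∂y = 2(y - t) = 2(0 - -1) = 2
∂y/∂h = w₂ = 2
∂h/∂z = 0 (ReLU derivative)
∂z/∂w₁ = x = 5

∂L/∂w₁ = 2 × 2 × 0 × 5 = 0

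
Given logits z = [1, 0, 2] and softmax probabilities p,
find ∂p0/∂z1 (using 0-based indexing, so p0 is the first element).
∂p0/∂z1 = -0.02203

p = softmax(z) = [0.2447, 0.09003, 0.6652]
p0 = 0.2447, p1 = 0.09003

∂p0/∂z1 = -p0 × p1 = -0.2447 × 0.09003 = -0.02203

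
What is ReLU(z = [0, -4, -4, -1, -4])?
h = [0, 0, 0, 0, 0]

ReLU applied element-wise: max(0,0)=0, max(0,-4)=0, max(0,-4)=0, max(0,-1)=0, max(0,-4)=0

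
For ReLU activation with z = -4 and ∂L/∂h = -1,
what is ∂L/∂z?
∂L/∂z = 0

h = ReLU(-4) = 0
Since z < 0: ∂h/∂z = 0
∂L/∂z = ∂L/∂h · ∂h/∂z = -1 × 0 = 0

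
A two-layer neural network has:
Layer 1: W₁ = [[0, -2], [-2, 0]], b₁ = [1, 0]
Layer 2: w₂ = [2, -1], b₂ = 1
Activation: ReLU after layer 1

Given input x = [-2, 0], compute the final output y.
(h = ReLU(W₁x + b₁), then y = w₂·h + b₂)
y = -1

Layer 1 pre-activation: z₁ = [1, 4]
After ReLU: h = [1, 4]
Layer 2 output: y = 2×1 + -1×4 + 1 = -1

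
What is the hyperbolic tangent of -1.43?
-0.8917

tanh(-1.43) = (e^(-1.43) - e^(1.43))/(e^(-1.43) + e^(1.43)) = -0.8917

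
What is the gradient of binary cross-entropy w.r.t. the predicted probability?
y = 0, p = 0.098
∂L/∂p = 1.109

∂L/∂p = -y/p + (1-y)/(1-p) = 0 + 1/0.902 = 1.109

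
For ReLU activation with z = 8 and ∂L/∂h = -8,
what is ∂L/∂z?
∂L/∂z = -8

h = ReLU(8) = 8
Since z > 0: ∂h/∂z = 1
∂L/∂z = ∂L/∂h · ∂h/∂z = -8 × 1 = -8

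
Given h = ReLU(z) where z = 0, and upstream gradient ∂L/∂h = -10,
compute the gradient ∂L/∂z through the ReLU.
∂L/∂z = 0

h = ReLU(0) = 0
At z = 0: ∂h/∂z = 0 (by convention)
∂L/∂z = ∂L/∂h · ∂h/∂z = -10 × 0 = 0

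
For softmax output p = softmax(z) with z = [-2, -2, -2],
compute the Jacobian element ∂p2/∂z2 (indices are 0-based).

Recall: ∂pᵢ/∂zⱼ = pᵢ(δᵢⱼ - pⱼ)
∂p2/∂z2 = 0.2222

p = softmax(z) = [0.3333, 0.3333, 0.3333]
p2 = 0.3333

∂p2/∂z2 = p2(1 - p2) = 0.3333 × (1 - 0.3333) = 0.2222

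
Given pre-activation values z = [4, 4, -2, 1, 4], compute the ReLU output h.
h = [4, 4, 0, 1, 4]

ReLU applied element-wise: max(0,4)=4, max(0,4)=4, max(0,-2)=0, max(0,1)=1, max(0,4)=4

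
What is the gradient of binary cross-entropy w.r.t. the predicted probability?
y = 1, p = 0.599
∂L/∂p = -1.669

∂L/∂p = -y/p + (1-y)/(1-p) = -1/0.599 + 0 = -1.669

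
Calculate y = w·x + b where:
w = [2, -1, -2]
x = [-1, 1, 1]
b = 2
y = -3

y = (2)(-1) + (-1)(1) + (-2)(1) + 2 = -3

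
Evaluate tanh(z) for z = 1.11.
0.8041

tanh(1.11) = (e^(1.11) - e^(-1.11))/(e^(1.11) + e^(-1.11)) = 0.8041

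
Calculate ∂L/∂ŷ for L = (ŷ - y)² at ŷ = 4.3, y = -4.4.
∂L/∂ŷ = 17.4

∂L/∂ŷ = 2(ŷ - y) = 2(4.3 - -4.4) = 2(8.7) = 17.4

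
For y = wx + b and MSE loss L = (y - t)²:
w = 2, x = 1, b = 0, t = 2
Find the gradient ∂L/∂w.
∂L/∂w = 0

y = wx + b = (2)(1) + 0 = 2
∂L/∂y = 2(y - t) = 2(2 - 2) = 0
∂y/∂w = x = 1
∂L/∂w = ∂L/∂y · ∂y/∂w = 0 × 1 = 0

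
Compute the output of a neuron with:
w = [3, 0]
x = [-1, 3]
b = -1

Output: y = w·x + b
y = -4

y = (3)(-1) + (0)(3) + -1 = -4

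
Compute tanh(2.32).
0.9809

tanh(2.32) = (e^(2.32) - e^(-2.32))/(e^(2.32) + e^(-2.32)) = 0.9809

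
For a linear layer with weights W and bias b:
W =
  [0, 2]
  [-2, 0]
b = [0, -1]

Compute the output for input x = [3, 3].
y = [6, -7]

Wx = [0×3 + 2×3, -2×3 + 0×3]
   = [6, -6]
y = Wx + b = [6 + 0, -6 + -1] = [6, -7]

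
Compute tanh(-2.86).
-0.9935

tanh(-2.86) = (e^(-2.86) - e^(2.86))/(e^(-2.86) + e^(2.86)) = -0.9935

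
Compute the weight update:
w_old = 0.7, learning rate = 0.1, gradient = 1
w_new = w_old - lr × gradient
w_new = 0.6

w_new = w - η·∂L/∂w = 0.7 - 0.1×(1) = 0.7 - (0.1) = 0.6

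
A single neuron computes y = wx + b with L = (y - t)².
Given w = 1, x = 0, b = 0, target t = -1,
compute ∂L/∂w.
∂L/∂w = 0

y = wx + b = (1)(0) + 0 = 0
∂L/∂y = 2(y - t) = 2(0 - -1) = 2
∂y/∂w = x = 0
∂L/∂w = ∂L/∂y · ∂y/∂w = 2 × 0 = 0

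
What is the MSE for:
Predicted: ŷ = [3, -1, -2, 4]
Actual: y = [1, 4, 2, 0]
MSE = 15.25

MSE = (1/4)((3-1)² + (-1-4)² + (-2-2)² + (4-0)²) = (1/4)(4 + 25 + 16 + 16) = 15.25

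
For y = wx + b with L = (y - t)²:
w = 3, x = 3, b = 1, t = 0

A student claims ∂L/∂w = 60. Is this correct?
Correct

y = (3)(3) + 1 = 10
∂L/∂y = 2(y - t) = 2(10 - 0) = 20
∂y/∂w = x = 3
∂L/∂w = 20 × 3 = 60

Claimed value: 60
Correct: The correct gradient is 60.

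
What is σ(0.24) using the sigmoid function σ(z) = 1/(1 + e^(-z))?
0.5597

sigmoid(0.24) = 1/(1 + e^(-0.24)) = 1/(1 + 0.7866) = 0.5597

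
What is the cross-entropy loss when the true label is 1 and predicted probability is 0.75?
L = 0.2877

L = -1·log(0.75) - 0·log(0.25) = -log(0.75) = 0.2877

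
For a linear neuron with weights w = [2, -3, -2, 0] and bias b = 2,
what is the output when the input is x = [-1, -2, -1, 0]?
y = 8

y = (2)(-1) + (-3)(-2) + (-2)(-1) + (0)(0) + 2 = 8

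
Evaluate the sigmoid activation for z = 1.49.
0.8161

sigmoid(1.49) = 1/(1 + e^(-1.49)) = 1/(1 + 0.2254) = 0.8161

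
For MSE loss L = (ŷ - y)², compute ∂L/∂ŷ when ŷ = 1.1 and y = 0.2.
∂L/∂ŷ = 1.8

∂L/∂ŷ = 2(ŷ - y) = 2(1.1 - 0.2) = 2(0.9) = 1.8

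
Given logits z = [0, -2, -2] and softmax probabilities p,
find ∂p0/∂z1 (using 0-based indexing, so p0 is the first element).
∂p0/∂z1 = -0.08382

p = softmax(z) = [0.787, 0.1065, 0.1065]
p0 = 0.787, p1 = 0.1065

∂p0/∂z1 = -p0 × p1 = -0.787 × 0.1065 = -0.08382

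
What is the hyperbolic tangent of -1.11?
-0.8041

tanh(-1.11) = (e^(-1.11) - e^(1.11))/(e^(-1.11) + e^(1.11)) = -0.8041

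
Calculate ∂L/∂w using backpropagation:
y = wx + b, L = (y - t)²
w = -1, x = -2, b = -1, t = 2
∂L/∂w = 4

y = wx + b = (-1)(-2) + -1 = 1
∂L/∂y = 2(y - t) = 2(1 - 2) = -2
∂y/∂w = x = -2
∂L/∂w = ∂L/∂y · ∂y/∂w = -2 × -2 = 4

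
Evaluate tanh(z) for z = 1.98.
0.9626

tanh(1.98) = (e^(1.98) - e^(-1.98))/(e^(1.98) + e^(-1.98)) = 0.9626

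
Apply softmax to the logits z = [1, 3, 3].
p = [0.0634, 0.4683, 0.4683]

exp(z) = [2.718, 20.09, 20.09]
Sum = 42.89
p = [0.0634, 0.4683, 0.4683]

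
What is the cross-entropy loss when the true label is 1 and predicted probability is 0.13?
L = 2.04

L = -1·log(0.13) - 0·log(0.87) = -log(0.13) = 2.04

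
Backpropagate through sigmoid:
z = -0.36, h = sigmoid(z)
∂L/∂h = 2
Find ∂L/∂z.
∂L/∂z = 0.4841

σ(-0.36) = 0.411
σ'(-0.36) = σ(-0.36)(1 - σ(-0.36)) = 0.411 × 0.589 = 0.2421
∂L/∂z = ∂L/∂h · σ'(z) = 2 × 0.2421 = 0.4841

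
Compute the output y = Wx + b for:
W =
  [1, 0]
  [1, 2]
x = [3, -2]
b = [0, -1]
y = [3, -2]

Wx = [1×3 + 0×-2, 1×3 + 2×-2]
   = [3, -1]
y = Wx + b = [3 + 0, -1 + -1] = [3, -2]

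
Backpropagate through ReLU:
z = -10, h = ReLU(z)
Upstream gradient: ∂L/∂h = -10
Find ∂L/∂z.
∂L/∂z = 0

h = ReLU(-10) = 0
Since z < 0: ∂h/∂z = 0
∂L/∂z = ∂L/∂h · ∂h/∂z = -10 × 0 = 0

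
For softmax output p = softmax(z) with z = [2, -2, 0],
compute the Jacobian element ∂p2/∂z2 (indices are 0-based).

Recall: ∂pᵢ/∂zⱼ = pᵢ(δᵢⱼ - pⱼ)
∂p2/∂z2 = 0.1035

p = softmax(z) = [0.8668, 0.01588, 0.1173]
p2 = 0.1173

∂p2/∂z2 = p2(1 - p2) = 0.1173 × (1 - 0.1173) = 0.1035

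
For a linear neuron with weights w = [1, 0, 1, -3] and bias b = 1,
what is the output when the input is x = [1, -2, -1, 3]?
y = -8

y = (1)(1) + (0)(-2) + (1)(-1) + (-3)(3) + 1 = -8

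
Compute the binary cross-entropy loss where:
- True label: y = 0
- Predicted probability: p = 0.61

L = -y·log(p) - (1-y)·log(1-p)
L = 0.9416

L = -0·log(0.61) - 1·log(0.39) = -log(0.39) = 0.9416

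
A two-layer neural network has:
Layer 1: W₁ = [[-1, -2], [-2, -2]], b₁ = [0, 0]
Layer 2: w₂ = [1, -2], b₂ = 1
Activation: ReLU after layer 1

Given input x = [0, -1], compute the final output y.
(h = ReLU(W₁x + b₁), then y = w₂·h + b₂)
y = -1

Layer 1 pre-activation: z₁ = [2, 2]
After ReLU: h = [2, 2]
Layer 2 output: y = 1×2 + -2×2 + 1 = -1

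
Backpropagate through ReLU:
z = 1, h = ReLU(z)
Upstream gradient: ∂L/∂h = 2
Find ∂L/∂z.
∂L/∂z = 2

h = ReLU(1) = 1
Since z > 0: ∂h/∂z = 1
∂L/∂z = ∂L/∂h · ∂h/∂z = 2 × 1 = 2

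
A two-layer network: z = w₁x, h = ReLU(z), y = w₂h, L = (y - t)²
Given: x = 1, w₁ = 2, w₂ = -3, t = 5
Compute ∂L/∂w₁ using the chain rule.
∂L/∂w₁ = 66

Forward pass:
z = w₁x = 2×1 = 2
h = ReLU(2) = 2
y = w₂h = -3×2 = -6

Backward pass:
∂L/∂y = 2(y - t) = 2(-6 - 5) = -22
∂y/∂h = w₂ = -3
∂h/∂z = 1 (ReLU derivative)
∂z/∂w₁ = x = 1

∂L/∂w₁ = -22 × -3 × 1 × 1 = 66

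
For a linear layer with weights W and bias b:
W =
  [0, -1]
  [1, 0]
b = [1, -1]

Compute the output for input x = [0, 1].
y = [0, -1]

Wx = [0×0 + -1×1, 1×0 + 0×1]
   = [-1, 0]
y = Wx + b = [-1 + 1, 0 + -1] = [0, -1]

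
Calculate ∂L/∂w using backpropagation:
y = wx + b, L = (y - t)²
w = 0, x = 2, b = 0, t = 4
∂L/∂w = -16

y = wx + b = (0)(2) + 0 = 0
∂L/∂y = 2(y - t) = 2(0 - 4) = -8
∂y/∂w = x = 2
∂L/∂w = ∂L/∂y · ∂y/∂w = -8 × 2 = -16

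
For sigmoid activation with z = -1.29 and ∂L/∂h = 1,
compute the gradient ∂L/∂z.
∂L/∂z = 0.1693

σ(-1.29) = 0.2159
σ'(-1.29) = σ(-1.29)(1 - σ(-1.29)) = 0.2159 × 0.7841 = 0.1693
∂L/∂z = ∂L/∂h · σ'(z) = 1 × 0.1693 = 0.1693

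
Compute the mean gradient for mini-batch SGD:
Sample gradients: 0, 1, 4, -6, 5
Average gradient = 0.8

Average = (1/5)(0 + 1 + 4 + -6 + 5) = 4/5 = 0.8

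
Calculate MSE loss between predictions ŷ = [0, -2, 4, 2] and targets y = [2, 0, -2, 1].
MSE = 11.25

MSE = (1/4)((0-2)² + (-2-0)² + (4--2)² + (2-1)²) = (1/4)(4 + 4 + 36 + 1) = 11.25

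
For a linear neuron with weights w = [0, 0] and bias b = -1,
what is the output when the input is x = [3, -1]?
y = -1

y = (0)(3) + (0)(-1) + -1 = -1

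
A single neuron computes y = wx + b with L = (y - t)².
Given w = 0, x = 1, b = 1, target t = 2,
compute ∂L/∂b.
∂L/∂b = -2

y = wx + b = (0)(1) + 1 = 1
∂L/∂y = 2(y - t) = 2(1 - 2) = -2
∂y/∂b = 1
∂L/∂b = ∂L/∂y · ∂y/∂b = -2 × 1 = -2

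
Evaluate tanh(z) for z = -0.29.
-0.2821

tanh(-0.29) = (e^(-0.29) - e^(0.29))/(e^(-0.29) + e^(0.29)) = -0.2821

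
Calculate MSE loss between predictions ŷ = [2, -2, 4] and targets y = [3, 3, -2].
MSE = 20.67

MSE = (1/3)((2-3)² + (-2-3)² + (4--2)²) = (1/3)(1 + 25 + 36) = 20.67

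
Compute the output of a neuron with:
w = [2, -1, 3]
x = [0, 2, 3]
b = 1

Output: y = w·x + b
y = 8

y = (2)(0) + (-1)(2) + (3)(3) + 1 = 8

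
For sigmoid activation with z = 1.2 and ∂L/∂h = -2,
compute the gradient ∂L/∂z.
∂L/∂z = -0.3558

σ(1.2) = 0.7685
σ'(1.2) = σ(1.2)(1 - σ(1.2)) = 0.7685 × 0.2315 = 0.1779
∂L/∂z = ∂L/∂h · σ'(z) = -2 × 0.1779 = -0.3558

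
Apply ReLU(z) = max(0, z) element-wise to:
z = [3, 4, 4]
h = [3, 4, 4]

ReLU applied element-wise: max(0,3)=3, max(0,4)=4, max(0,4)=4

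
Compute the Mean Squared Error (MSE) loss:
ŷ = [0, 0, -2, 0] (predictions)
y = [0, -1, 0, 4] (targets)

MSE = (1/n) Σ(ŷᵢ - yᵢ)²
MSE = 5.25

MSE = (1/4)((0-0)² + (0--1)² + (-2-0)² + (0-4)²) = (1/4)(0 + 1 + 4 + 16) = 5.25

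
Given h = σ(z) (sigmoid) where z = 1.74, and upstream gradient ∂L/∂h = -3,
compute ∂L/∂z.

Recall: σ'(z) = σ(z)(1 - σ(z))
∂L/∂z = -0.3811

σ(1.74) = 0.8507
σ'(1.74) = σ(1.74)(1 - σ(1.74)) = 0.8507 × 0.1493 = 0.127
∂L/∂z = ∂L/∂h · σ'(z) = -3 × 0.127 = -0.3811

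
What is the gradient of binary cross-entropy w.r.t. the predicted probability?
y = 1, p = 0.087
∂L/∂p = -11.49

∂L/∂p = -y/p + (1-y)/(1-p) = -1/0.087 + 0 = -11.49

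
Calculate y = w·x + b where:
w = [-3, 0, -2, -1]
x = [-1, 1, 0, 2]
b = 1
y = 2

y = (-3)(-1) + (0)(1) + (-2)(0) + (-1)(2) + 1 = 2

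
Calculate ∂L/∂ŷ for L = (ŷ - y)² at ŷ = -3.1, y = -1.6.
∂L/∂ŷ = -3.0

∂L/∂ŷ = 2(ŷ - y) = 2(-3.1 - -1.6) = 2(-1.5) = -3.0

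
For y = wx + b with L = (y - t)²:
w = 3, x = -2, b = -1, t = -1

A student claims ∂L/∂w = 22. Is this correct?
Incorrect

y = (3)(-2) + -1 = -7
∂L/∂y = 2(y - t) = 2(-7 - -1) = -12
∂y/∂w = x = -2
∂L/∂w = -12 × -2 = 24

Claimed value: 22
Incorrect: The correct gradient is 24.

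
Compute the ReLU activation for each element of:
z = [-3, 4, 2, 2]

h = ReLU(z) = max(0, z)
h = [0, 4, 2, 2]

ReLU applied element-wise: max(0,-3)=0, max(0,4)=4, max(0,2)=2, max(0,2)=2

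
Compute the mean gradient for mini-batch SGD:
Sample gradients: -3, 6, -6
Average gradient = -1

Average = (1/3)(-3 + 6 + -6) = -3/3 = -1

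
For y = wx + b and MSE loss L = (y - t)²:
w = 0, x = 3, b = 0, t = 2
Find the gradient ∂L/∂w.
∂L/∂w = -12

y = wx + b = (0)(3) + 0 = 0
∂L/∂y = 2(y - t) = 2(0 - 2) = -4
∂y/∂w = x = 3
∂L/∂w = ∂L/∂y · ∂y/∂w = -4 × 3 = -12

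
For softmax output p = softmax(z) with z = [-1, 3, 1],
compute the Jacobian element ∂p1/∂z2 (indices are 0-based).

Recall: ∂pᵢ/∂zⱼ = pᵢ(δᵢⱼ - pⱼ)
∂p1/∂z2 = -0.1017

p = softmax(z) = [0.01588, 0.8668, 0.1173]
p1 = 0.8668, p2 = 0.1173

∂p1/∂z2 = -p1 × p2 = -0.8668 × 0.1173 = -0.1017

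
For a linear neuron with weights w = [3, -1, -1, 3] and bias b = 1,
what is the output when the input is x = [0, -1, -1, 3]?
y = 12

y = (3)(0) + (-1)(-1) + (-1)(-1) + (3)(3) + 1 = 12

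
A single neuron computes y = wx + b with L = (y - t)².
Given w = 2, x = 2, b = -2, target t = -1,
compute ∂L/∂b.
∂L/∂b = 6

y = wx + b = (2)(2) + -2 = 2
∂L/∂y = 2(y - t) = 2(2 - -1) = 6
∂y/∂b = 1
∂L/∂b = ∂L/∂y · ∂y/∂b = 6 × 1 = 6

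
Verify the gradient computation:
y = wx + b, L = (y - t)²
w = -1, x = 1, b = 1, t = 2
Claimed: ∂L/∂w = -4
Correct

y = (-1)(1) + 1 = 0
∂L/∂y = 2(y - t) = 2(0 - 2) = -4
∂y/∂w = x = 1
∂L/∂w = -4 × 1 = -4

Claimed value: -4
Correct: The correct gradient is -4.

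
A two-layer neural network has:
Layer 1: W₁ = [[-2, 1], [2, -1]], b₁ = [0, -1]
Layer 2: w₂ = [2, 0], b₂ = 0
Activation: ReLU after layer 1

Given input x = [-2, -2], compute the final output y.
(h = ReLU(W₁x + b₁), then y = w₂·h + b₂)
y = 4

Layer 1 pre-activation: z₁ = [2, -3]
After ReLU: h = [2, 0]
Layer 2 output: y = 2×2 + 0×0 + 0 = 4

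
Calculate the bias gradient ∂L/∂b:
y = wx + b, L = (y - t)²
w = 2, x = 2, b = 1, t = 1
∂L/∂b = 8

y = wx + b = (2)(2) + 1 = 5
∂L/∂y = 2(y - t) = 2(5 - 1) = 8
∂y/∂b = 1
∂L/∂b = ∂L/∂y · ∂y/∂b = 8 × 1 = 8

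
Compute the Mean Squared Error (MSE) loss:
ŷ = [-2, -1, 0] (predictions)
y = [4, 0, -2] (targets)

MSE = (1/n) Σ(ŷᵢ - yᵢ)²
MSE = 13.67

MSE = (1/3)((-2-4)² + (-1-0)² + (0--2)²) = (1/3)(36 + 1 + 4) = 13.67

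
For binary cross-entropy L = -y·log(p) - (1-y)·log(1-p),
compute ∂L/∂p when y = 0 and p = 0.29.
∂L/∂p = 1.408

∂L/∂p = -y/p + (1-y)/(1-p) = 0 + 1/0.71 = 1.408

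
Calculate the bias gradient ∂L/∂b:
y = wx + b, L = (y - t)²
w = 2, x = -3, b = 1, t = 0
∂L/∂b = -10

y = wx + b = (2)(-3) + 1 = -5
∂L/∂y = 2(y - t) = 2(-5 - 0) = -10
∂y/∂b = 1
∂L/∂b = ∂L/∂y · ∂y/∂b = -10 × 1 = -10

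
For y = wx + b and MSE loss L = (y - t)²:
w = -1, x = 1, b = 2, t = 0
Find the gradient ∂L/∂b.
∂L/∂b = 2

y = wx + b = (-1)(1) + 2 = 1
∂L/∂y = 2(y - t) = 2(1 - 0) = 2
∂y/∂b = 1
∂L/∂b = ∂L/∂y · ∂y/∂b = 2 × 1 = 2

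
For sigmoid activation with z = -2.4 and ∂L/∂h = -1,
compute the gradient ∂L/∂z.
∂L/∂z = -0.07625

σ(-2.4) = 0.08317
σ'(-2.4) = σ(-2.4)(1 - σ(-2.4)) = 0.08317 × 0.9168 = 0.07625
∂L/∂z = ∂L/∂h · σ'(z) = -1 × 0.07625 = -0.07625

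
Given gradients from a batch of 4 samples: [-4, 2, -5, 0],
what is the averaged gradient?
Average gradient = -1.75

Average = (1/4)(-4 + 2 + -5 + 0) = -7/4 = -1.75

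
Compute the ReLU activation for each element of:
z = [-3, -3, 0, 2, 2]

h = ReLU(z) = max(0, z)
h = [0, 0, 0, 2, 2]

ReLU applied element-wise: max(0,-3)=0, max(0,-3)=0, max(0,0)=0, max(0,2)=2, max(0,2)=2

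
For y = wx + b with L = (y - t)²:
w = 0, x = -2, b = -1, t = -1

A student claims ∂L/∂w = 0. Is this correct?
Correct

y = (0)(-2) + -1 = -1
∂L/∂y = 2(y - t) = 2(-1 - -1) = 0
∂y/∂w = x = -2
∂L/∂w = 0 × -2 = 0

Claimed value: 0
Correct: The correct gradient is 0.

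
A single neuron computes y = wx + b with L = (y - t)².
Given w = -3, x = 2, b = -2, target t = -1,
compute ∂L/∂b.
∂L/∂b = -14

y = wx + b = (-3)(2) + -2 = -8
∂L/∂y = 2(y - t) = 2(-8 - -1) = -14
∂y/∂b = 1
∂L/∂b = ∂L/∂y · ∂y/∂b = -14 × 1 = -14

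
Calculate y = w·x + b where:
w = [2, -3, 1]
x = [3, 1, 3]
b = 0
y = 6

y = (2)(3) + (-3)(1) + (1)(3) + 0 = 6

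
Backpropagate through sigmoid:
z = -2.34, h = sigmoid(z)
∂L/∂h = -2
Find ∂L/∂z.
∂L/∂z = -0.1603

σ(-2.34) = 0.08786
σ'(-2.34) = σ(-2.34)(1 - σ(-2.34)) = 0.08786 × 0.9121 = 0.08014
∂L/∂z = ∂L/∂h · σ'(z) = -2 × 0.08014 = -0.1603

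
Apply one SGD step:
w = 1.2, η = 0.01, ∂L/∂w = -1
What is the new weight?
w_new = 1.21

w_new = w - η·∂L/∂w = 1.2 - 0.01×(-1) = 1.2 - (-0.01) = 1.21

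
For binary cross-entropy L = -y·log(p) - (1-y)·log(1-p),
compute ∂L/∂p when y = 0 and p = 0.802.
∂L/∂p = 5.051

∂L/∂p = -y/p + (1-y)/(1-p) = 0 + 1/0.198 = 5.051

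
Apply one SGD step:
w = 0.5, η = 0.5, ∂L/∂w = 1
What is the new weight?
w_new = 0

w_new = w - η·∂L/∂w = 0.5 - 0.5×(1) = 0.5 - (0.5) = 0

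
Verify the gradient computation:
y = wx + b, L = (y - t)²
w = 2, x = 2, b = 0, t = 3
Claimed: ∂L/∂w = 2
Incorrect

y = (2)(2) + 0 = 4
∂L/∂y = 2(y - t) = 2(4 - 3) = 2
∂y/∂w = x = 2
∂L/∂w = 2 × 2 = 4

Claimed value: 2
Incorrect: The correct gradient is 4.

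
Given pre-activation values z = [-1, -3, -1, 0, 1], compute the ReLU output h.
h = [0, 0, 0, 0, 1]

ReLU applied element-wise: max(0,-1)=0, max(0,-3)=0, max(0,-1)=0, max(0,0)=0, max(0,1)=1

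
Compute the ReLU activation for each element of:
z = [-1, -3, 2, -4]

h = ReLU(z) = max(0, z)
h = [0, 0, 2, 0]

ReLU applied element-wise: max(0,-1)=0, max(0,-3)=0, max(0,2)=2, max(0,-4)=0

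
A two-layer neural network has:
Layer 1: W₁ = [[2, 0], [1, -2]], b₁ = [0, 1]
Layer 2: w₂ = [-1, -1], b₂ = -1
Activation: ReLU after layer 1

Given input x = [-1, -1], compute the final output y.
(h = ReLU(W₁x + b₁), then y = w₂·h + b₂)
y = -3

Layer 1 pre-activation: z₁ = [-2, 2]
After ReLU: h = [0, 2]
Layer 2 output: y = -1×0 + -1×2 + -1 = -3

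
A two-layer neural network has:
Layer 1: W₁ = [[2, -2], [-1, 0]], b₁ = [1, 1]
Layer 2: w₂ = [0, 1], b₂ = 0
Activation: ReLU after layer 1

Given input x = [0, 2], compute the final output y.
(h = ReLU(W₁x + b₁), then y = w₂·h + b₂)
y = 1

Layer 1 pre-activation: z₁ = [-3, 1]
After ReLU: h = [0, 1]
Layer 2 output: y = 0×0 + 1×1 + 0 = 1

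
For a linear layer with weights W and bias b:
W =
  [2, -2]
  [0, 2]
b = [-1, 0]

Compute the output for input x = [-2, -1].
y = [-3, -2]

Wx = [2×-2 + -2×-1, 0×-2 + 2×-1]
   = [-2, -2]
y = Wx + b = [-2 + -1, -2 + 0] = [-3, -2]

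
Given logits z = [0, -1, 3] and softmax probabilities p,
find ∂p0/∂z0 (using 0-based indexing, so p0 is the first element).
∂p0/∂z0 = 0.04444

p = softmax(z) = [0.04661, 0.01715, 0.9362]
p0 = 0.04661

∂p0/∂z0 = p0(1 - p0) = 0.04661 × (1 - 0.04661) = 0.04444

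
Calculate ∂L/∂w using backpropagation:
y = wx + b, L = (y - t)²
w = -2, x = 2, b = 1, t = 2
∂L/∂w = -20

y = wx + b = (-2)(2) + 1 = -3
∂L/∂y = 2(y - t) = 2(-3 - 2) = -10
∂y/∂w = x = 2
∂L/∂w = ∂L/∂y · ∂y/∂w = -10 × 2 = -20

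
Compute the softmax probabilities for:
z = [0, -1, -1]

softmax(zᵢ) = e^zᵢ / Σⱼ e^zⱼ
p = [0.5761, 0.2119, 0.2119]

exp(z) = [1, 0.3679, 0.3679]
Sum = 1.736
p = [0.5761, 0.2119, 0.2119]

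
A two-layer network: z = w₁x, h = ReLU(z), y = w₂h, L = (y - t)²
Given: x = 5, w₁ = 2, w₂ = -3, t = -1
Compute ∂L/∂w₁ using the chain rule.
∂L/∂w₁ = 870

Forward pass:
z = w₁x = 2×5 = 10
h = ReLU(10) = 10
y = w₂h = -3×10 = -30

Backward pass:
∂L/∂y = 2(y - t) = 2(-30 - -1) = -58
∂y/∂h = w₂ = -3
∂h/∂z = 1 (ReLU derivative)
∂z/∂w₁ = x = 5

∂L/∂w₁ = -58 × -3 × 1 × 5 = 870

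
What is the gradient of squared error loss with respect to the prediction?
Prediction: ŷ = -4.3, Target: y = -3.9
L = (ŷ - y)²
∂L/∂ŷ = -0.8

∂L/∂ŷ = 2(ŷ - y) = 2(-4.3 - -3.9) = 2(-0.4) = -0.8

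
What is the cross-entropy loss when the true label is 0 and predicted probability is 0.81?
L = 1.661

L = -0·log(0.81) - 1·log(0.19) = -log(0.19) = 1.661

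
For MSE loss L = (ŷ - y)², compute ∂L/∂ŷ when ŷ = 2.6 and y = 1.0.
∂L/∂ŷ = 3.2

∂L/∂ŷ = 2(ŷ - y) = 2(2.6 - 1.0) = 2(1.6) = 3.2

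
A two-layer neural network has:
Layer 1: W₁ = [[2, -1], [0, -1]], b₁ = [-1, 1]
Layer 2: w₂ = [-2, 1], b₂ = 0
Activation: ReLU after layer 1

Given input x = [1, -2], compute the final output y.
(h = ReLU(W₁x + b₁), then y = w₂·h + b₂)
y = -3

Layer 1 pre-activation: z₁ = [3, 3]
After ReLU: h = [3, 3]
Layer 2 output: y = -2×3 + 1×3 + 0 = -3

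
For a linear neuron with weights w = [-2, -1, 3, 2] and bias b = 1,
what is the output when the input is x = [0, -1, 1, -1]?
y = 3

y = (-2)(0) + (-1)(-1) + (3)(1) + (2)(-1) + 1 = 3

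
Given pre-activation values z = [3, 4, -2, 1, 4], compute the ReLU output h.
h = [3, 4, 0, 1, 4]

ReLU applied element-wise: max(0,3)=3, max(0,4)=4, max(0,-2)=0, max(0,1)=1, max(0,4)=4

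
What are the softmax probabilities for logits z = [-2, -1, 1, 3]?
p = [0.0058, 0.0158, 0.1166, 0.8618]

exp(z) = [0.1353, 0.3679, 2.718, 20.09]
Sum = 23.31
p = [0.0058, 0.0158, 0.1166, 0.8618]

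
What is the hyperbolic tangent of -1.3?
-0.8617

tanh(-1.3) = (e^(-1.3) - e^(1.3))/(e^(-1.3) + e^(1.3)) = -0.8617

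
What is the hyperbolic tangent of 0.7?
0.6044

tanh(0.7) = (e^(0.7) - e^(-0.7))/(e^(0.7) + e^(-0.7)) = 0.6044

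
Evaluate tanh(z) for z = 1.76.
0.9425

tanh(1.76) = (e^(1.76) - e^(-1.76))/(e^(1.76) + e^(-1.76)) = 0.9425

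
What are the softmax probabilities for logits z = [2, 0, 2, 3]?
p = [0.206, 0.0279, 0.206, 0.5601]

exp(z) = [7.389, 1, 7.389, 20.09]
Sum = 35.86
p = [0.206, 0.0279, 0.206, 0.5601]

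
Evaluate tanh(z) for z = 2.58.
0.9886

tanh(2.58) = (e^(2.58) - e^(-2.58))/(e^(2.58) + e^(-2.58)) = 0.9886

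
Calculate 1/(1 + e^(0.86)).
0.2973

sigmoid(-0.86) = 1/(1 + e^(0.86)) = 1/(1 + 2.363) = 0.2973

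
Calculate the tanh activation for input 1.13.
0.811

tanh(1.13) = (e^(1.13) - e^(-1.13))/(e^(1.13) + e^(-1.13)) = 0.811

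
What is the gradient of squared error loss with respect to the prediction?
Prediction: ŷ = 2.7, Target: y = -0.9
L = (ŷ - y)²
∂L/∂ŷ = 7.2

∂L/∂ŷ = 2(ŷ - y) = 2(2.7 - -0.9) = 2(3.6) = 7.2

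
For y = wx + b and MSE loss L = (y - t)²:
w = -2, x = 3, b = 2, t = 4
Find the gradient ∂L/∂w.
∂L/∂w = -48

y = wx + b = (-2)(3) + 2 = -4
∂L/∂y = 2(y - t) = 2(-4 - 4) = -16
∂y/∂w = x = 3
∂L/∂w = ∂L/∂y · ∂y/∂w = -16 × 3 = -48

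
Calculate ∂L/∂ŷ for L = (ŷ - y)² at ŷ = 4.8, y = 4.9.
∂L/∂ŷ = -0.2

∂L/∂ŷ = 2(ŷ - y) = 2(4.8 - 4.9) = 2(-0.1) = -0.2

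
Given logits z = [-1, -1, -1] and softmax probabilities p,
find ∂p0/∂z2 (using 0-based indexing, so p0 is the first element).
∂p0/∂z2 = -0.1111

p = softmax(z) = [0.3333, 0.3333, 0.3333]
p0 = 0.3333, p2 = 0.3333

∂p0/∂z2 = -p0 × p2 = -0.3333 × 0.3333 = -0.1111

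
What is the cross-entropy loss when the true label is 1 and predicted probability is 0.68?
L = 0.3857

L = -1·log(0.68) - 0·log(0.32) = -log(0.68) = 0.3857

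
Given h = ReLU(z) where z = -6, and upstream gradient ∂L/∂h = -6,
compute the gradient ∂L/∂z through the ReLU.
∂L/∂z = 0

h = ReLU(-6) = 0
Since z < 0: ∂h/∂z = 0
∂L/∂z = ∂L/∂h · ∂h/∂z = -6 × 0 = 0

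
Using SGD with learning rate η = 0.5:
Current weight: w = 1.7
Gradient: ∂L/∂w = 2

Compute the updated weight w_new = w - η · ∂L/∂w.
w_new = 0.7

w_new = w - η·∂L/∂w = 1.7 - 0.5×(2) = 1.7 - (1) = 0.7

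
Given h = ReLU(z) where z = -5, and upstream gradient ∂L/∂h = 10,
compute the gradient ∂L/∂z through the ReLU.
∂L/∂z = 0

h = ReLU(-5) = 0
Since z < 0: ∂h/∂z = 0
∂L/∂z = ∂L/∂h · ∂h/∂z = 10 × 0 = 0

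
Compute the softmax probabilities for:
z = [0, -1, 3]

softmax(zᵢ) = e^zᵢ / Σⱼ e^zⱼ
p = [0.0466, 0.0171, 0.9362]

exp(z) = [1, 0.3679, 20.09]
Sum = 21.45
p = [0.0466, 0.0171, 0.9362]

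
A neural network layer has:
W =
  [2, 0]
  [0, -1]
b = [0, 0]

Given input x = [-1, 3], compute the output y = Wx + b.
y = [-2, -3]

Wx = [2×-1 + 0×3, 0×-1 + -1×3]
   = [-2, -3]
y = Wx + b = [-2 + 0, -3 + 0] = [-2, -3]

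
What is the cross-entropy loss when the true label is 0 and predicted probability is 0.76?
L = 1.427

L = -0·log(0.76) - 1·log(0.24) = -log(0.24) = 1.427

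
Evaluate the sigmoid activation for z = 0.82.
0.6942

sigmoid(0.82) = 1/(1 + e^(-0.82)) = 1/(1 + 0.4404) = 0.6942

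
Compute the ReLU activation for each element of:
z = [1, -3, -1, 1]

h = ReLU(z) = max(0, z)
h = [1, 0, 0, 1]

ReLU applied element-wise: max(0,1)=1, max(0,-3)=0, max(0,-1)=0, max(0,1)=1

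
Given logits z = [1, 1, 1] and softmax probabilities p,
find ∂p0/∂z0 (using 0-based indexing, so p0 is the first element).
∂p0/∂z0 = 0.2222

p = softmax(z) = [0.3333, 0.3333, 0.3333]
p0 = 0.3333

∂p0/∂z0 = p0(1 - p0) = 0.3333 × (1 - 0.3333) = 0.2222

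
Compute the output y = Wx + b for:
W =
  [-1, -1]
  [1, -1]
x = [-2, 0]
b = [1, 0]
y = [3, -2]

Wx = [-1×-2 + -1×0, 1×-2 + -1×0]
   = [2, -2]
y = Wx + b = [2 + 1, -2 + 0] = [3, -2]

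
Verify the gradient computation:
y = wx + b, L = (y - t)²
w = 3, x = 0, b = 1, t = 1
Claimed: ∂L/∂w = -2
Incorrect

y = (3)(0) + 1 = 1
∂L/∂y = 2(y - t) = 2(1 - 1) = 0
∂y/∂w = x = 0
∂L/∂w = 0 × 0 = 0

Claimed value: -2
Incorrect: The correct gradient is 0.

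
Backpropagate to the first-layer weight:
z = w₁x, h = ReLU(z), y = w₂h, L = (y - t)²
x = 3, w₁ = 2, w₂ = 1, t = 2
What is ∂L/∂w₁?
∂L/∂w₁ = 24

Forward pass:
z = w₁x = 2×3 = 6
h = ReLU(6) = 6
y = w₂h = 1×6 = 6

Backward pass:
∂L/∂y = 2(y - t) = 2(6 - 2) = 8
∂y/∂h = w₂ = 1
∂h/∂z = 1 (ReLU derivative)
∂z/∂w₁ = x = 3

∂L/∂w₁ = 8 × 1 × 1 × 3 = 24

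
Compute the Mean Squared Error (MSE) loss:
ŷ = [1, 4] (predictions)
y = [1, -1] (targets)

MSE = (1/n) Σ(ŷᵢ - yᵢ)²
MSE = 12.5

MSE = (1/2)((1-1)² + (4--1)²) = (1/2)(0 + 25) = 12.5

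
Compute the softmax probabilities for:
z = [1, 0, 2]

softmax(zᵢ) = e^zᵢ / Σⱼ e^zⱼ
p = [0.2447, 0.09, 0.6652]

exp(z) = [2.718, 1, 7.389]
Sum = 11.11
p = [0.2447, 0.09, 0.6652]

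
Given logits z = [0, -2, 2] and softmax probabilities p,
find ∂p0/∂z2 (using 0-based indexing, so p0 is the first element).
∂p0/∂z2 = -0.1017

p = softmax(z) = [0.1173, 0.01588, 0.8668]
p0 = 0.1173, p2 = 0.8668

∂p0/∂z2 = -p0 × p2 = -0.1173 × 0.8668 = -0.1017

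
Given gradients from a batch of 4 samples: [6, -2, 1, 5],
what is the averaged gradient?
Average gradient = 2.5

Average = (1/4)(6 + -2 + 1 + 5) = 10/4 = 2.5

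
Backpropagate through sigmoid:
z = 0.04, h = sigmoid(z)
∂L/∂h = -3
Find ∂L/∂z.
∂L/∂z = -0.7497

σ(0.04) = 0.51
σ'(0.04) = σ(0.04)(1 - σ(0.04)) = 0.51 × 0.49 = 0.2499
∂L/∂z = ∂L/∂h · σ'(z) = -3 × 0.2499 = -0.7497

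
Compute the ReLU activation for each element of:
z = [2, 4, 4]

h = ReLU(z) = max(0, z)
h = [2, 4, 4]

ReLU applied element-wise: max(0,2)=2, max(0,4)=4, max(0,4)=4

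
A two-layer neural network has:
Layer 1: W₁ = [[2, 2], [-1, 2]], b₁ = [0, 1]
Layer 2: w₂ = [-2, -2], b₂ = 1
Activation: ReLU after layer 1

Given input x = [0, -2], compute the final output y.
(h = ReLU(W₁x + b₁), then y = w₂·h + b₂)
y = 1

Layer 1 pre-activation: z₁ = [-4, -3]
After ReLU: h = [0, 0]
Layer 2 output: y = -2×0 + -2×0 + 1 = 1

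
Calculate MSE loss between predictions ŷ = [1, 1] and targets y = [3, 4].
MSE = 6.5

MSE = (1/2)((1-3)² + (1-4)²) = (1/2)(4 + 9) = 6.5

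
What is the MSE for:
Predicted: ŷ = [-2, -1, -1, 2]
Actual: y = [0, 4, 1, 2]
MSE = 8.25

MSE = (1/4)((-2-0)² + (-1-4)² + (-1-1)² + (2-2)²) = (1/4)(4 + 25 + 4 + 0) = 8.25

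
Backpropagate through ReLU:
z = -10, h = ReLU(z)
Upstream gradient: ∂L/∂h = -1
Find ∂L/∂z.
∂L/∂z = 0

h = ReLU(-10) = 0
Since z < 0: ∂h/∂z = 0
∂L/∂z = ∂L/∂h · ∂h/∂z = -1 × 0 = 0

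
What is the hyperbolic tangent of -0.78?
-0.6527

tanh(-0.78) = (e^(-0.78) - e^(0.78))/(e^(-0.78) + e^(0.78)) = -0.6527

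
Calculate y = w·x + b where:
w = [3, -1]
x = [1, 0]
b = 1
y = 4

y = (3)(1) + (-1)(0) + 1 = 4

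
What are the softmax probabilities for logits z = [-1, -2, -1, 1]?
p = [0.1025, 0.0377, 0.1025, 0.7573]

exp(z) = [0.3679, 0.1353, 0.3679, 2.718]
Sum = 3.589
p = [0.1025, 0.0377, 0.1025, 0.7573]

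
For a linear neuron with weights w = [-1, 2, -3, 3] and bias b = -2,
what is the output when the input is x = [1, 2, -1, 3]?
y = 13

y = (-1)(1) + (2)(2) + (-3)(-1) + (3)(3) + -2 = 13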